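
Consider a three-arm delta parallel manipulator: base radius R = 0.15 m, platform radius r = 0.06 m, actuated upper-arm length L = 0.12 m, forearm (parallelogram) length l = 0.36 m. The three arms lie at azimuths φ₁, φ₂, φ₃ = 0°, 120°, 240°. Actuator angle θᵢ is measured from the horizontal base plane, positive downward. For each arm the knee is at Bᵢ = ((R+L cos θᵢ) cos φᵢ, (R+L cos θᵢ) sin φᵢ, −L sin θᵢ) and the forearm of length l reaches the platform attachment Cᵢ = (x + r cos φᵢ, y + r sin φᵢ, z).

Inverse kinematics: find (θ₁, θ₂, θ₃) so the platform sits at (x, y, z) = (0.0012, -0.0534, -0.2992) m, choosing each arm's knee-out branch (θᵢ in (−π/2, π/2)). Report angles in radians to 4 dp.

φ1=0.0° → target in arm frame (0.0012, -0.0534)
  e−x'=0.0888;  (l²−L²−(e−x')²−y'²−z²)/2L = 0.0623
  θ1 = atan2(B,A) + arccos(C/0.3121) = 0.0877
arm 2 (φ=120.0°): x'=-0.0468, y'=0.0257
  A=0.1368, B=-0.2992, C=(l²−L²−A²−y'²−z²)/(2L)=0.0262
  θ2 = atan2(B,A) + arccos(C/0.3290) = 0.3492
rotate P by −φ3: (0.0456, 0.0277, -0.2992)
  A=0.0444, B=-0.2992, C=(l²−L²−A²−y'²−z²)/(2L)=0.0956
  γ=atan2(-0.2992,0.0444)=-1.4236;  ψ=arccos(0.3160)=1.2492;  θ3=γ+ψ≈-0.1744

θ₁ = 0.0877, θ₂ = 0.3492, θ₃ = -0.1744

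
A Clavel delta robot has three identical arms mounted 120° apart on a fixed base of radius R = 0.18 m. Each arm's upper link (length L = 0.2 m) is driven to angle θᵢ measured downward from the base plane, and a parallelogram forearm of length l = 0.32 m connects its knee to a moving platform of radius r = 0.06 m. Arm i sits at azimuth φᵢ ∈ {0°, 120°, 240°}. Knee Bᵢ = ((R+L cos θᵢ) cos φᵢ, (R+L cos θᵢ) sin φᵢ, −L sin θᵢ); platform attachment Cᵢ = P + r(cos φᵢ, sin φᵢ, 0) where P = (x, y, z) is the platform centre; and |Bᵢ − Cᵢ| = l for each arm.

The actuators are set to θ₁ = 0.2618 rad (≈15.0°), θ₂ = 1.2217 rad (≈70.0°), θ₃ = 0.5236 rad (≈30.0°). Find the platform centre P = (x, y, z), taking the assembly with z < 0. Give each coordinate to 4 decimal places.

φ1=0.0°: virtual centre (0.3132, 0.0000, -0.0518), radius l
O2 = (0.1884·cos120.0°, 0.1884·sin120.0°, -0.1879) = (-0.0942, 0.1632, -0.1879)
O3 = (0.2932·cos240.0°, 0.2932·sin240.0°, -0.1000) = (-0.1466, -0.2539, -0.1000)
eliminate P² terms by subtracting sphere 1 from 2 and 3
[-0.8148 0.3263 -0.2723]·P = -0.0299;  [-0.9196 -0.5078 -0.0965]·P = -0.0048
Cramer: x(z) = 0.0235-0.2378z;  y(z) = -0.0331+0.2407z
sphere 1 gives Az²+Bz+C=0 with A=1.1145, B=0.2254, C=-0.0147;  B²−4AC=0.1164;  roots -0.2541, 0.0519;  negative root z = -0.2541
x = 0.0839, y = -0.0943

(0.0839, -0.0943, -0.2541)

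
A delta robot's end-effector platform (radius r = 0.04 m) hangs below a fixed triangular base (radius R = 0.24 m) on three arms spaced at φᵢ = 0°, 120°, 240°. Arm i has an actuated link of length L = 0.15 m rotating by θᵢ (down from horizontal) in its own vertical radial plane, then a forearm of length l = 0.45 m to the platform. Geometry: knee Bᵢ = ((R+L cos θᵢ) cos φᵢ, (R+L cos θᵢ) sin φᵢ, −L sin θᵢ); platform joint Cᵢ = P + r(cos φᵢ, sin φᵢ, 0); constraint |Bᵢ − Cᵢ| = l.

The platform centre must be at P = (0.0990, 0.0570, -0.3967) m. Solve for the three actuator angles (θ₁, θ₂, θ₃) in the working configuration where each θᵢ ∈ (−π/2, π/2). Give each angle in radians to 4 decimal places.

arm 1 (φ=0.0°): x'=0.0990, y'=0.0570
  A=0.1010, B=-0.3967, C=(l²−L²−A²−y'²−z²)/(2L)=0.0306
  γ=atan2(-0.3967,0.1010)=-1.3215;  ψ=arccos(0.0747)=1.4960;  θ1=γ+ψ≈0.1745
rotate P by −φ2: (-0.0001, -0.1142, -0.3967)
  A cos θ + B sin θ = C:  0.2001·cos θ + -0.3967·sin θ = -0.1016
  √(A²+B²)=0.4443;  θ2 = -1.1036+1.8015 ≈ 0.6979
rotate P by −φ3: (-0.0989, 0.0572, -0.3967)
  A=0.2989, B=-0.3967, C=(l²−L²−A²−y'²−z²)/(2L)=-0.2332
  √(A²+B²)=0.4967;  θ3 = -0.9251+2.0596 ≈ 1.1344

θ₁ = 0.1745, θ₂ = 0.6979, θ₃ = 1.1344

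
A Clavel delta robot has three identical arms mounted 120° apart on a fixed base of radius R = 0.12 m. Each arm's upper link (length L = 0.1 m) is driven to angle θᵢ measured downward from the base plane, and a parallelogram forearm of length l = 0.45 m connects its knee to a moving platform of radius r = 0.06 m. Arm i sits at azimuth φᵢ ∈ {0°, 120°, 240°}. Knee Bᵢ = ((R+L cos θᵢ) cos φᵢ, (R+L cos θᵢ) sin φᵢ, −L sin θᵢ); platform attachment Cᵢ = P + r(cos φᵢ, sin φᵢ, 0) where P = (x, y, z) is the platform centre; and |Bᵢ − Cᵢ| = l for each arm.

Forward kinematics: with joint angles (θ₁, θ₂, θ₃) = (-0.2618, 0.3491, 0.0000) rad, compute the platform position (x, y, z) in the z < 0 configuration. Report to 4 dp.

arm 1 at φ=0.0°: ρ1 = 0.1566;  O1 = (0.1566, 0.0000, 0.0259)
O2 = (0.1540·cos120.0°, 0.1540·sin120.0°, -0.0342) = (-0.0770, 0.1333, -0.0342)
arm 3 at φ=240.0°: ρ3 = 0.1600;  O3 = (-0.0800, -0.1386, 0.0000)
|O₂|²−|O₁|² = -0.0003;  |O₃|²−|O₁|² = 0.0004
linear system: -0.4672x+0.2667y = -0.0003−-0.1202z; -0.4732x+-0.2771y = 0.0004−-0.0518z
Cramer: x(z) = -0.0001-0.1843z;  y(z) = -0.0013+0.1278z
sphere 1 gives Az²+Bz+C=0 with A=1.0503, B=0.0056, C=-0.1773;  B²−4AC=0.7448;  roots -0.4135, 0.4082;  negative root z = -0.4135
x = 0.0761, y = -0.0542

(0.0761, -0.0542, -0.4135)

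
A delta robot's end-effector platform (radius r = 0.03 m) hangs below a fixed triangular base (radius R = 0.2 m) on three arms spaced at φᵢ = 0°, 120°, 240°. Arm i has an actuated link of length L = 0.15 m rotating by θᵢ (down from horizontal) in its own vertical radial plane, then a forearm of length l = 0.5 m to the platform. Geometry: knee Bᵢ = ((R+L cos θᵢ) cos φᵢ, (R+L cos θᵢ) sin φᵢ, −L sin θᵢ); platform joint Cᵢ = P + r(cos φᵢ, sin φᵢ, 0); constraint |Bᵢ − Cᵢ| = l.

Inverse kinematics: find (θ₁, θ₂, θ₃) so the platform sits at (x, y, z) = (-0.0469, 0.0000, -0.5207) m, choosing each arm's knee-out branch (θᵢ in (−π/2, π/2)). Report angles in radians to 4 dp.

φ1=0.0° → target in arm frame (-0.0469, 0.0000)
  A=0.2169, B=-0.5207, C=(l²−L²−A²−y'²−z²)/(2L)=-0.3022
  γ=atan2(-0.5207,0.2169)=-1.1761;  ψ=arccos(-0.5358)=2.1363;  θ1=γ+ψ≈0.9602
φ2=120.0° → target in arm frame (0.0234, 0.0406)
  A=0.1466, B=-0.5207, C=(l²−L²−A²−y'²−z²)/(2L)=-0.2225
  √(A²+B²)=0.5409;  θ2 = -1.2964+1.9947 ≈ 0.6983
φ3=240.0° → target in arm frame (0.0235, -0.0406)
  A cos θ + B sin θ = C:  0.1465·cos θ + -0.5207·sin θ = -0.2225
  √(A²+B²)=0.5409;  θ3 = -1.2964+1.9947 ≈ 0.6983

θ₁ = 0.9602, θ₂ = 0.6983, θ₃ = 0.6983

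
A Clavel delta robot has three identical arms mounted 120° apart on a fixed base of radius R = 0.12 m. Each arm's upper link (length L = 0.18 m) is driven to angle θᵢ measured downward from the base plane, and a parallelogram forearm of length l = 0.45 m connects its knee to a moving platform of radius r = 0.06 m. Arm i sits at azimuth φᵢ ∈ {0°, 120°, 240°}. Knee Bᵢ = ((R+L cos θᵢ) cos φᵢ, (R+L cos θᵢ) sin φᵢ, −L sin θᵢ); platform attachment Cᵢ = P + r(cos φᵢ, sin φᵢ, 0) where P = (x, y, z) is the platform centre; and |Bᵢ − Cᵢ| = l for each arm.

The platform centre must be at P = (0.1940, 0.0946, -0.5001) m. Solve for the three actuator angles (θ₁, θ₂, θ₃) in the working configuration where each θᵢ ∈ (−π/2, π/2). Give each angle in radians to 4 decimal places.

rotate P by −φ1: (0.1940, 0.0946, -0.5001)
  A=-0.1340, B=-0.5001, C=(l²−L²−A²−y'²−z²)/(2L)=-0.2970
  θ1 = atan2(B,A) + arccos(C/0.5177) = 0.3491
arm 2 (φ=120.0°): x'=-0.0151, y'=-0.2153
  e−x'=0.0751;  (l²−L²−(e−x')²−y'²−z²)/2L = -0.3667
  √(A²+B²)=0.5057;  θ2 = -1.4218+2.3819 ≈ 0.9601
φ3=240.0° → target in arm frame (-0.1789, 0.1207)
  e−x'=0.2389;  (l²−L²−(e−x')²−y'²−z²)/2L = -0.4213
  θ3 = atan2(B,A) + arccos(C/0.5542) = 1.3091

θ₁ = 0.3491, θ₂ = 0.9601, θ₃ = 1.3091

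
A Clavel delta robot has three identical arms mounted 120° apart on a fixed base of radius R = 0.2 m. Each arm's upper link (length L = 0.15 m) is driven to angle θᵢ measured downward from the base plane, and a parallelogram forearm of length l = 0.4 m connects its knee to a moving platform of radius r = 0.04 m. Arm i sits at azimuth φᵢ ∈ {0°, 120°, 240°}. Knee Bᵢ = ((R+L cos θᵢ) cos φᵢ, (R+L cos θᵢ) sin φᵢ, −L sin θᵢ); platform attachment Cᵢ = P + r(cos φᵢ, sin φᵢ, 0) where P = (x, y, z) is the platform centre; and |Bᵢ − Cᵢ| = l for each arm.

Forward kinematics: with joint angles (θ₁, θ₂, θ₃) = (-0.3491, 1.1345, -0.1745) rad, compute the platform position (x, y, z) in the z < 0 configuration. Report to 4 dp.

(0.0880, -0.1295, -0.2616)

arm 1 at φ=0.0°: (R−r)+L cos θ1 = 0.3010;  S1 = (0.3010, 0.0000, 0.0513)
φ2=120.0°: virtual centre (-0.1117, 0.1935, -0.1359), radius l
arm 3 at φ=240.0°: (R−r)+L cos θ3 = 0.3077;  S3 = (-0.1539, -0.2665, 0.0260)
|S₂|²−|S₁|² = -0.0248;  |S₃|²−|S₁|² = 0.0022
[-0.8253 0.3869 -0.3745]·P = -0.0248;  [-0.9096 -0.5330 -0.0505]·P = 0.0022
det = 0.7918;  x = 0.0156+-0.2768z,  y = -0.0308+0.3776z
quadratic in z: (1.2192)z²+(0.0321)z+(-0.0750)=0, √Δ=0.6057 → z ∈ {-0.2616, 0.2353}; z = -0.2616 (taking z<0)
x = 0.0880, y = -0.1295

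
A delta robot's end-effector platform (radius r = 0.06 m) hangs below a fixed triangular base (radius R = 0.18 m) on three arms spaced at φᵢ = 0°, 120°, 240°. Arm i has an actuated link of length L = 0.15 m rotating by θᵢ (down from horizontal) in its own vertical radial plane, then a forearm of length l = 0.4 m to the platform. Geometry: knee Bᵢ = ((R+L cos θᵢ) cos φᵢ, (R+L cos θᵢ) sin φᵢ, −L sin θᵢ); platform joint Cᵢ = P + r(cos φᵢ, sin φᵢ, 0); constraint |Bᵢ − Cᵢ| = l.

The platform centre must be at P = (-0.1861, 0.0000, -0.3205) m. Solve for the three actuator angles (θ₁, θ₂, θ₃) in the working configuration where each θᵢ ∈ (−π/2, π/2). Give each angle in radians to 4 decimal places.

θ₁ = 1.2215, θ₂ = 0.0001, θ₃ = 0.0001

φ1=0.0° → target in arm frame (-0.1861, 0.0000)
  A cos θ + B sin θ = C:  0.3061·cos θ + -0.3205·sin θ = -0.1964
  γ=atan2(-0.3205,0.3061)=-0.8084;  ψ=arccos(-0.4431)=2.0299;  θ1=γ+ψ≈1.2215
arm 2 (φ=120.0°): x'=0.0930, y'=0.1612
  A=0.0270, B=-0.3205, C=(l²−L²−A²−y'²−z²)/(2L)=0.0269
  θ2 = atan2(B,A) + arccos(C/0.3216) = 0.0001
arm 3 (φ=240.0°): x'=0.0931, y'=-0.1612
  A cos θ + B sin θ = C:  0.0269·cos θ + -0.3205·sin θ = 0.0269
  θ3 = atan2(B,A) + arccos(C/0.3216) = 0.0001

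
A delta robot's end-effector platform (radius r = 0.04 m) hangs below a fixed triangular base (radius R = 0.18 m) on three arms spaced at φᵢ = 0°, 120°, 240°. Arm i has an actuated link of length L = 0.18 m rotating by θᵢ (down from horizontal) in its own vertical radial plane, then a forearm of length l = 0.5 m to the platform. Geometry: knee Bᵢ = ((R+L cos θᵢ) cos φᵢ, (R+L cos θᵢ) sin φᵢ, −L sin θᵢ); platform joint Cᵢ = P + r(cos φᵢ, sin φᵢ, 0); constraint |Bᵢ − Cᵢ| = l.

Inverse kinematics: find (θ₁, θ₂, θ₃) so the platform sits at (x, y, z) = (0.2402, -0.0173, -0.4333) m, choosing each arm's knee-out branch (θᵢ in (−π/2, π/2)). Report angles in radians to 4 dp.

φ1=0.0° → target in arm frame (0.2402, -0.0173)
  A=-0.1002, B=-0.4333, C=(l²−L²−A²−y'²−z²)/(2L)=0.0542
  √(A²+B²)=0.4447;  θ1 = -1.7981+1.4486 ≈ -0.3494
arm 2 (φ=120.0°): x'=-0.1351, y'=-0.1994
  e−x'=0.2751;  (l²−L²−(e−x')²−y'²−z²)/2L = -0.2377
  γ=atan2(-0.4333,0.2751)=-1.0051;  ψ=arccos(-0.4631)=2.0523;  θ2=γ+ψ≈1.0472
arm 3 (φ=240.0°): x'=-0.1051, y'=0.2167
  A=0.2451, B=-0.4333, C=(l²−L²−A²−y'²−z²)/(2L)=-0.2144
  γ=atan2(-0.4333,0.2451)=-1.0560;  ψ=arccos(-0.4306)=2.0160;  θ3=γ+ψ≈0.9600

θ₁ = -0.3494, θ₂ = 1.0472, θ₃ = 0.9600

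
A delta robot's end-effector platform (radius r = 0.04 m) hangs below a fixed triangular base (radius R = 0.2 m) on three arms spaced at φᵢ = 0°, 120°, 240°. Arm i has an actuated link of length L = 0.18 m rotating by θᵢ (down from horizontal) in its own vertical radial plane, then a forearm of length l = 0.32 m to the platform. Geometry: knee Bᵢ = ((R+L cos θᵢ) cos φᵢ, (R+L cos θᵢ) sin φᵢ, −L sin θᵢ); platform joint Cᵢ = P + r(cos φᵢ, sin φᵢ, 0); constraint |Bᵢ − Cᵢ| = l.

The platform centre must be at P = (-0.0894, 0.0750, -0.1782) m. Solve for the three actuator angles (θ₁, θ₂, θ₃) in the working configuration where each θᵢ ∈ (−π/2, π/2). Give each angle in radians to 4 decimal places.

rotate P by −φ1: (-0.0894, 0.0750, -0.1782)
  A cos θ + B sin θ = C:  0.2494·cos θ + -0.1782·sin θ = -0.0822
  γ=atan2(-0.1782,0.2494)=-0.6204;  ψ=arccos(-0.2681)=1.8422;  θ1=γ+ψ≈1.2218
arm 2 (φ=120.0°): x'=0.1097, y'=0.0399
  A=0.0503, B=-0.1782, C=(l²−L²−A²−y'²−z²)/(2L)=0.0948
  γ=atan2(-0.1782,0.0503)=-1.2954;  ψ=arccos(0.5118)=1.0336;  θ2=γ+ψ≈-0.2619
arm 3 (φ=240.0°): x'=-0.0203, y'=-0.1149
  A cos θ + B sin θ = C:  0.1803·cos θ + -0.1782·sin θ = -0.0207
  √(A²+B²)=0.2535;  θ3 = -0.7797+1.6526 ≈ 0.8729

θ₁ = 1.2218, θ₂ = -0.2619, θ₃ = 0.8729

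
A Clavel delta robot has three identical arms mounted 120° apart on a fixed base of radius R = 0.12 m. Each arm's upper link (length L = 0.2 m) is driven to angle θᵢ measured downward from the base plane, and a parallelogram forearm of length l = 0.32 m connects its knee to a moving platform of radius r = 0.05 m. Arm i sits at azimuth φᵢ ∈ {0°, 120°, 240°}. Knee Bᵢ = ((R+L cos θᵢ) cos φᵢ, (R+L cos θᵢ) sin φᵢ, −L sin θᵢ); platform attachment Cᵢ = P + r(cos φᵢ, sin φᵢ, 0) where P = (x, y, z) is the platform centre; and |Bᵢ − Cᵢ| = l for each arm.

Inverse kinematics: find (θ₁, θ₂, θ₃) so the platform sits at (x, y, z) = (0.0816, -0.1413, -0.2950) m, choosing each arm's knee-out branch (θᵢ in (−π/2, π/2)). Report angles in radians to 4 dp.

θ₁ = 0.3491, θ₂ = 1.2218, θ₃ = 0.3493

rotate P by −φ1: (0.0816, -0.1413, -0.2950)
  e−x'=-0.0116;  (l²−L²−(e−x')²−y'²−z²)/2L = -0.1118
  γ=atan2(-0.2950,-0.0116)=-1.6101;  ψ=arccos(-0.3787)=1.9592;  θ1=γ+ψ≈0.3491
φ2=120.0° → target in arm frame (-0.1632, 0.0000)
  A cos θ + B sin θ = C:  0.2332·cos θ + -0.2950·sin θ = -0.1975
  √(A²+B²)=0.3760;  θ2 = -0.9019+2.1237 ≈ 1.2218
arm 3 (φ=240.0°): x'=0.0816, y'=0.1413
  e−x'=-0.0116;  (l²−L²−(e−x')²−y'²−z²)/2L = -0.1118
  γ=atan2(-0.2950,-0.0116)=-1.6100;  ψ=arccos(-0.3788)=1.9593;  θ3=γ+ψ≈0.3493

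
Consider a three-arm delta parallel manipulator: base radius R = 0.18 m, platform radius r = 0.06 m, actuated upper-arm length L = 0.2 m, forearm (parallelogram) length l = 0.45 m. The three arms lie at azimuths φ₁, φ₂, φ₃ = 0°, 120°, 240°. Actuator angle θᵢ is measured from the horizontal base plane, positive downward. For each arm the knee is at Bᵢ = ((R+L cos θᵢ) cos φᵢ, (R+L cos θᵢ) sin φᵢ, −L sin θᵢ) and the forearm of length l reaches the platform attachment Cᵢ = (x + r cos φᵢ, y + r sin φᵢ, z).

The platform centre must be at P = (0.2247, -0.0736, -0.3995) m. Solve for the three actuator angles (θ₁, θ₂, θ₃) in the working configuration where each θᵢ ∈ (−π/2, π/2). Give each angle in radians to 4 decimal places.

arm 1 (φ=0.0°): x'=0.2247, y'=-0.0736
  e−x'=-0.1047;  (l²−L²−(e−x')²−y'²−z²)/2L = -0.0337
  θ1 = atan2(B,A) + arccos(C/0.4130) = -0.1746
rotate P by −φ2: (-0.1761, -0.1578, -0.3995)
  A=0.2961, B=-0.3995, C=(l²−L²−A²−y'²−z²)/(2L)=-0.2742
  √(A²+B²)=0.4973;  θ2 = -0.9330+2.1548 ≈ 1.2218
arm 3 (φ=240.0°): x'=-0.0486, y'=0.2314
  A cos θ + B sin θ = C:  0.1686·cos θ + -0.3995·sin θ = -0.1977
  √(A²+B²)=0.4336;  θ3 = -1.1714+2.0442 ≈ 0.8727

θ₁ = -0.1746, θ₂ = 1.2218, θ₃ = 0.8727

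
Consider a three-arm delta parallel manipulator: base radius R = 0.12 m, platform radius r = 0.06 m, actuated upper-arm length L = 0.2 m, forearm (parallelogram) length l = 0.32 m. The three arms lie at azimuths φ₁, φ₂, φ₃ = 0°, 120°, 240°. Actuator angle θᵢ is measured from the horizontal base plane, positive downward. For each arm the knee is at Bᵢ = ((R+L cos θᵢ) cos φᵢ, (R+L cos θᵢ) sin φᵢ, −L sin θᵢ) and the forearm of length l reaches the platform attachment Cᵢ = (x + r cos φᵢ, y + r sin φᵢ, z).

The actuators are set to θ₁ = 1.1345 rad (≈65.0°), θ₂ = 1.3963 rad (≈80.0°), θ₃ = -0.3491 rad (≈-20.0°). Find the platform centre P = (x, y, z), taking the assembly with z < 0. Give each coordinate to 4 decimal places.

(-0.0643, -0.2338, -0.2454)

S1 = (0.1445·cos0.0°, 0.1445·sin0.0°, -0.1813) = (0.1445, 0.0000, -0.1813)
φ2=120.0°: virtual centre (-0.0474, 0.0820, -0.1970), radius l
φ3=240.0°: virtual centre (-0.1240, -0.2147, 0.0684), radius l
eliminate P² terms by subtracting sphere 1 from 2 and 3
linear system: -0.3838x+0.1641y = -0.0060−-0.0314z; -0.5370x+-0.4294y = 0.0124−0.4994z
det = 0.2529;  x = 0.0021+0.2706z,  y = -0.0315+0.8244z
sphere 1 gives Az²+Bz+C=0 with A=1.7529, B=0.2335, C=-0.0483;  B²−4AC=0.3929;  roots -0.2454, 0.1122;  negative root z = -0.2454
x = -0.0643, y = -0.2338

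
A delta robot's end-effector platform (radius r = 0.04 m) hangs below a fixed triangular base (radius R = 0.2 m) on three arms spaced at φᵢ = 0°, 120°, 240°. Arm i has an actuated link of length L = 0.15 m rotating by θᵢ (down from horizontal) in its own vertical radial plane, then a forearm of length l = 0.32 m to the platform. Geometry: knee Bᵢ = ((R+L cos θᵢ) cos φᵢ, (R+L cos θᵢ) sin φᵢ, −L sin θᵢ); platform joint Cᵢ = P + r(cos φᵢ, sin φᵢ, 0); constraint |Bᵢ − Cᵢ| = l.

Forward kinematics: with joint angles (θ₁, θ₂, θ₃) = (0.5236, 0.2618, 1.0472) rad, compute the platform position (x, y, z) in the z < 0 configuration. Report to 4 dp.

φ1=0.0°: virtual centre (0.2899, 0.0000, -0.0750), radius l
O2 = (0.3049·cos120.0°, 0.3049·sin120.0°, -0.0388) = (-0.1524, 0.2640, -0.0388)
φ3=240.0°: virtual centre (-0.1175, -0.2035, -0.1299), radius l
eliminate P² terms by subtracting sphere 1 from 2 and 3
[-0.8847 0.5281 0.0724]·P = 0.0048;  [-0.8148 -0.4070 -0.1098]·P = -0.0176
Cramer: x(z) = 0.0093-0.0361z;  y(z) = 0.0246-0.1975z
quadratic in z: (1.0403)z²+(0.1605)z+(-0.0174)=0, √Δ=0.3134 → z ∈ {-0.2278, 0.0735}; z = -0.2278 (taking z<0)
x = 0.0175, y = 0.0696

(0.0175, 0.0696, -0.2278)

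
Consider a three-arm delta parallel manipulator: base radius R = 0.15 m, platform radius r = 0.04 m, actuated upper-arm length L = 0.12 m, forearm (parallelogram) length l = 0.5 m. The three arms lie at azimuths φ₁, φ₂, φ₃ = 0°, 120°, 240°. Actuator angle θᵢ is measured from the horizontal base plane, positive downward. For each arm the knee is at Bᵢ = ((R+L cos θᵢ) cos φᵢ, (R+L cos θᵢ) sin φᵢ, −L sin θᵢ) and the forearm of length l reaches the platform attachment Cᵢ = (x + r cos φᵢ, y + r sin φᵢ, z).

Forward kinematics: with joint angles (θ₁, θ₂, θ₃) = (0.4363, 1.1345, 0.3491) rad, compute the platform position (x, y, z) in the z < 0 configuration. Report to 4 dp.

(0.0595, -0.1294, -0.5066)

centre 1 = (0.2188·cos0.0°, 0.2188·sin0.0°, -0.0507) = (0.2188, 0.0000, -0.0507)
centre 2 = (0.1607·cos120.0°, 0.1607·sin120.0°, -0.1088) = (-0.0804, 0.1392, -0.1088)
φ3=240.0°: virtual centre (-0.1114, -0.1929, -0.0410), radius l
subtract pairs → two planes through P
plane₁₂: -0.5982x+0.2784y+-0.1161z = -0.0128
det = 0.4146;  x = 0.0113+-0.0951z,  y = -0.0216+0.2128z
into |P−centre ₁|² = l²: 1.0543z² + 0.1317z + -0.2039 = 0;  Δ = 0.8773;  z = -0.5066 or 0.3818 → z<0 root = -0.5066
x = 0.0595, y = -0.1294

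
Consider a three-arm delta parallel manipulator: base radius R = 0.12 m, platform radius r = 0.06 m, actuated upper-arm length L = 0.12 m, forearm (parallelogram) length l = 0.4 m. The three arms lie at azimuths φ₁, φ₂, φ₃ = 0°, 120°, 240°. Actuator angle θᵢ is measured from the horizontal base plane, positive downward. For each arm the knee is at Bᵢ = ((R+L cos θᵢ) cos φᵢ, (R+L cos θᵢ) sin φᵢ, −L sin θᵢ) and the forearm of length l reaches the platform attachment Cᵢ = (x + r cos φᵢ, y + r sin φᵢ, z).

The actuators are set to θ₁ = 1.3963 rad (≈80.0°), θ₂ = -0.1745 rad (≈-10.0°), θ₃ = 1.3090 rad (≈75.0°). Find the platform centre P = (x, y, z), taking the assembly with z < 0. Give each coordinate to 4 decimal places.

(-0.1444, 0.2130, -0.3709)

O1 = (0.0808·cos0.0°, 0.0808·sin0.0°, -0.1182) = (0.0808, 0.0000, -0.1182)
O2 = (0.1782·cos120.0°, 0.1782·sin120.0°, 0.0208) = (-0.0891, 0.1543, 0.0208)
arm 3 at φ=240.0°: e+L cos θ3 = 0.0911;  O3 = (-0.0455, -0.0789, -0.1159)
eliminate P² terms by subtracting sphere 1 from 2 and 3
linear system: -0.3398x+0.3086y = 0.0117−0.2780z; -0.2527x+-0.1577y = 0.0012−0.0045z
Cramer: x(z) = -0.0169+0.3438z;  y(z) = 0.0193-0.5222z
into |P−O₁|² = l²: 1.3910z² + 0.1490z + -0.1361 = 0;  Δ = 0.7795;  z = -0.3709 or 0.2638 → z<0 root = -0.3709
x = -0.1444, y = 0.2130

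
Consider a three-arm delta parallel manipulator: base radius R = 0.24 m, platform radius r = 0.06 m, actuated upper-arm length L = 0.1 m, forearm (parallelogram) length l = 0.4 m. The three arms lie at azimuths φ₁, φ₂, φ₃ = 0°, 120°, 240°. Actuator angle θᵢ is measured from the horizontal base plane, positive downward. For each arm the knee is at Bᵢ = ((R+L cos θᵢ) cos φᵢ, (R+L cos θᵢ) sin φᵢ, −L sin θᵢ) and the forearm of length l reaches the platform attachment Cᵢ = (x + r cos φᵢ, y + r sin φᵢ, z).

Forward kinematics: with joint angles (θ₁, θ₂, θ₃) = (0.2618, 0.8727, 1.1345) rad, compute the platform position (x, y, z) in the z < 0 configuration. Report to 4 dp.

φ1=0.0°: virtual centre (0.2766, 0.0000, -0.0259), radius l
arm 2 at φ=120.0°: ρ2 = 0.2443;  S2 = (-0.1221, 0.2115, -0.0766)
S3 = (0.2223·cos240.0°, 0.2223·sin240.0°, -0.0906) = (-0.1111, -0.1925, -0.0906)
|S₂|²−|S₁|² = -0.0116;  |S₃|²−|S₁|² = -0.0196
linear system: -0.7975x+0.4231y = -0.0116−-0.1014z; -0.7754x+-0.3850y = -0.0196−-0.1295z
Cramer: x(z) = 0.0201-0.1478z;  y(z) = 0.0104-0.0387z
sphere 1 gives Az²+Bz+C=0 with A=1.0233, B=0.1268, C=-0.0934;  B²−4AC=0.3985;  roots -0.3704, 0.2465;  negative root z = -0.3704
x = 0.0748, y = 0.0247

(0.0748, 0.0247, -0.3704)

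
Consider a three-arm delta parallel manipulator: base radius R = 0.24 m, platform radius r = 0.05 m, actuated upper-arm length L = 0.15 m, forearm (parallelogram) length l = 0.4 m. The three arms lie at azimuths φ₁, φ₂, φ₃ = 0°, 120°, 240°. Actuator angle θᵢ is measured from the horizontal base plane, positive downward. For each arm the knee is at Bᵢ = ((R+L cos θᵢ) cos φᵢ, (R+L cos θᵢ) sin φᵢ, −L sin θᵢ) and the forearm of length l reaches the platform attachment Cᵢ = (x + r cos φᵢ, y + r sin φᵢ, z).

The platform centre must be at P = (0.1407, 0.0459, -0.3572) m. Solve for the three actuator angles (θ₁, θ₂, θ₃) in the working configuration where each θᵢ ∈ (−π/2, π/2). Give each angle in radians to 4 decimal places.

arm 1 (φ=0.0°): x'=0.1407, y'=0.0459
  A cos θ + B sin θ = C:  0.0493·cos θ + -0.3572·sin θ = 0.0179
  γ=atan2(-0.3572,0.0493)=-1.4336;  ψ=arccos(0.0496)=1.5211;  θ1=γ+ψ≈0.0875
φ2=120.0° → target in arm frame (-0.0306, -0.1448)
  e−x'=0.2206;  (l²−L²−(e−x')²−y'²−z²)/2L = -0.1991
  γ=atan2(-0.3572,0.2206)=-1.0176;  ψ=arccos(-0.4742)=2.0648;  θ2=γ+ψ≈1.0473
rotate P by −φ3: (-0.1101, 0.0989, -0.3572)
  A=0.3001, B=-0.3572, C=(l²−L²−A²−y'²−z²)/(2L)=-0.2998
  √(A²+B²)=0.4665;  θ3 = -0.8721+2.2686 ≈ 1.3966

θ₁ = 0.0875, θ₂ = 1.0473, θ₃ = 1.3966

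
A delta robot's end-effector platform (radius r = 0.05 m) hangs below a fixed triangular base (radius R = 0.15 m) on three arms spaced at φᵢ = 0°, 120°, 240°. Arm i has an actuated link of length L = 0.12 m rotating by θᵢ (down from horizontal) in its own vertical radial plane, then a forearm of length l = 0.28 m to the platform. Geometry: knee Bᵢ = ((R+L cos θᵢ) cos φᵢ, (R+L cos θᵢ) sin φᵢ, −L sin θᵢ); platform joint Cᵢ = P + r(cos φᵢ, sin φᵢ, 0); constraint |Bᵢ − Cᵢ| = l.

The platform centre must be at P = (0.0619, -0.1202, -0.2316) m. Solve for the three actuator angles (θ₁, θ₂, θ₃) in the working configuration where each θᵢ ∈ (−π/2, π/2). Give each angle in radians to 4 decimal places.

θ₁ = 0.2615, θ₂ = 1.3960, θ₃ = 0.1742

arm 1 (φ=0.0°): x'=0.0619, y'=-0.1202
  A cos θ + B sin θ = C:  0.0381·cos θ + -0.2316·sin θ = -0.0231
  θ1 = atan2(B,A) + arccos(C/0.2347) = 0.2615
arm 2 (φ=120.0°): x'=-0.1350, y'=0.0065
  A=0.2350, B=-0.2316, C=(l²−L²−A²−y'²−z²)/(2L)=-0.1872
  θ2 = atan2(B,A) + arccos(C/0.3300) = 1.3960
arm 3 (φ=240.0°): x'=0.0731, y'=0.1137
  A cos θ + B sin θ = C:  0.0269·cos θ + -0.2316·sin θ = -0.0137
  √(A²+B²)=0.2332;  θ3 = -1.4554+1.6296 ≈ 0.1742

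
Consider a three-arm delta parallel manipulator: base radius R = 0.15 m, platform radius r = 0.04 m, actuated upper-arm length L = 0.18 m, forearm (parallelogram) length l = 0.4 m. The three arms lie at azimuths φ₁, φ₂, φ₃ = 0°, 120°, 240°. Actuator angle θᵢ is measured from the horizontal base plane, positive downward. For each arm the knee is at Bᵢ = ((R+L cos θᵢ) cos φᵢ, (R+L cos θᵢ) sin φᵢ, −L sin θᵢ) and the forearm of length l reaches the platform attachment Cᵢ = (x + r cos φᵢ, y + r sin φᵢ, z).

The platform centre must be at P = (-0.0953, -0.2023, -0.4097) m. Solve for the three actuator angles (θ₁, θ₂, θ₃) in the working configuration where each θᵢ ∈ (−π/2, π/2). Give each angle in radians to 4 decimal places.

θ₁ = 1.3089, θ₂ = 1.3964, θ₃ = 0.0873

arm 1 (φ=0.0°): x'=-0.0953, y'=-0.2023
  e−x'=0.2053;  (l²−L²−(e−x')²−y'²−z²)/2L = -0.3426
  θ1 = atan2(B,A) + arccos(C/0.4583) = 1.3089
φ2=120.0° → target in arm frame (-0.1275, 0.1837)
  e−x'=0.2375;  (l²−L²−(e−x')²−y'²−z²)/2L = -0.3623
  √(A²+B²)=0.4736;  θ2 = -1.0454+2.4418 ≈ 1.3964
rotate P by −φ3: (0.2228, 0.0186, -0.4097)
  A cos θ + B sin θ = C:  -0.1128·cos θ + -0.4097·sin θ = -0.1482
  √(A²+B²)=0.4250;  θ3 = -1.8396+1.9269 ≈ 0.0873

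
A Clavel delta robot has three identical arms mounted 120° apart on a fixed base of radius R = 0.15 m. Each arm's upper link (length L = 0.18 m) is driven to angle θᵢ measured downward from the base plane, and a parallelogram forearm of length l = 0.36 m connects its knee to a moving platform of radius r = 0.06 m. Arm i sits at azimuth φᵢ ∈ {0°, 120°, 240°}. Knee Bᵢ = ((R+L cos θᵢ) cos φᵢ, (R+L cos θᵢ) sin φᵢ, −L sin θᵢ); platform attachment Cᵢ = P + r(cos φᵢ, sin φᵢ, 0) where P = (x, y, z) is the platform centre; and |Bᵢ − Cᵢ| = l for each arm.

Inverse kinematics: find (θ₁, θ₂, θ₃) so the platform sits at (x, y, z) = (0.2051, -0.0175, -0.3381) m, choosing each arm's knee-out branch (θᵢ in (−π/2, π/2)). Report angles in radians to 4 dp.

rotate P by −φ1: (0.2051, -0.0175, -0.3381)
  A cos θ + B sin θ = C:  -0.1151·cos θ + -0.3381·sin θ = -0.0852
  θ1 = atan2(B,A) + arccos(C/0.3572) = -0.0873
rotate P by −φ2: (-0.1177, -0.1689, -0.3381)
  A cos θ + B sin θ = C:  0.2077·cos θ + -0.3381·sin θ = -0.2466
  √(A²+B²)=0.3968;  θ2 = -1.0199+2.2414 ≈ 1.2215
rotate P by −φ3: (-0.0874, 0.1864, -0.3381)
  A cos θ + B sin θ = C:  0.1774·cos θ + -0.3381·sin θ = -0.2314
  √(A²+B²)=0.3818;  θ3 = -1.0876+2.2220 ≈ 1.1344

θ₁ = -0.0873, θ₂ = 1.2215, θ₃ = 1.1344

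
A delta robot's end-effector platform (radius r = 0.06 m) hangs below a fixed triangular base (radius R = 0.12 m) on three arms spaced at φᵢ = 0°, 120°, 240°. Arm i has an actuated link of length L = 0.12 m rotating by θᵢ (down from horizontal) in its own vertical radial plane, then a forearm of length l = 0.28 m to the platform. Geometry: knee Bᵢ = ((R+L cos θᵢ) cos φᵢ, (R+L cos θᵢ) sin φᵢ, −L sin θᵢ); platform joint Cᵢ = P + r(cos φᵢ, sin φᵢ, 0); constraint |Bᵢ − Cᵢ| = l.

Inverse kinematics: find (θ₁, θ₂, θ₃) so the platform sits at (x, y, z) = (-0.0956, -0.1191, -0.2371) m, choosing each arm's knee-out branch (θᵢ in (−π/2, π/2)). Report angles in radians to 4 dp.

arm 1 (φ=0.0°): x'=-0.0956, y'=-0.1191
  e−x'=0.1556;  (l²−L²−(e−x')²−y'²−z²)/2L = -0.1276
  √(A²+B²)=0.2836;  θ1 = -0.9900+2.0373 ≈ 1.0473
arm 2 (φ=120.0°): x'=-0.0553, y'=0.1423
  A=0.1153, B=-0.2371, C=(l²−L²−A²−y'²−z²)/(2L)=-0.1074
  θ2 = atan2(B,A) + arccos(C/0.2637) = 0.8724
rotate P by −φ3: (0.1509, -0.0232, -0.2371)
  A cos θ + B sin θ = C:  -0.0909·cos θ + -0.2371·sin θ = -0.0043
  θ3 = atan2(B,A) + arccos(C/0.2539) = -0.3494

θ₁ = 1.0473, θ₂ = 0.8724, θ₃ = -0.3494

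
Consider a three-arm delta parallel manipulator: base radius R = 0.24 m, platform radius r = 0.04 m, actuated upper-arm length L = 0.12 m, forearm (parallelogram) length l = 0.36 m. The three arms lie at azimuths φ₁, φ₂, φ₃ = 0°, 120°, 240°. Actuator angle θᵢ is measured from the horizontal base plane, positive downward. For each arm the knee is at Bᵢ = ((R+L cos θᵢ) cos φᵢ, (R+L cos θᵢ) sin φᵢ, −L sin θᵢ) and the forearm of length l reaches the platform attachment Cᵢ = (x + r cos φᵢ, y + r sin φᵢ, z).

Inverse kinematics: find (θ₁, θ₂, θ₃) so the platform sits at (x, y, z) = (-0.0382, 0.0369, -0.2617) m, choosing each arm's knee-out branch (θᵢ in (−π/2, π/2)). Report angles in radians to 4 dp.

θ₁ = 0.8729, θ₂ = 0.1743, θ₃ = 0.6983

arm 1 (φ=0.0°): x'=-0.0382, y'=0.0369
  e−x'=0.2382;  (l²−L²−(e−x')²−y'²−z²)/2L = -0.0474
  γ=atan2(-0.2617,0.2382)=-0.8324;  ψ=arccos(-0.1341)=1.7053;  θ1=γ+ψ≈0.8729
arm 2 (φ=120.0°): x'=0.0511, y'=0.0146
  A cos θ + B sin θ = C:  0.1489·cos θ + -0.2617·sin θ = 0.1013
  γ=atan2(-0.2617,0.1489)=-1.0534;  ψ=arccos(0.3365)=1.2276;  θ2=γ+ψ≈0.1743
arm 3 (φ=240.0°): x'=-0.0129, y'=-0.0515
  A cos θ + B sin θ = C:  0.2129·cos θ + -0.2617·sin θ = -0.0052
  √(A²+B²)=0.3373;  θ3 = -0.8880+1.5862 ≈ 0.6983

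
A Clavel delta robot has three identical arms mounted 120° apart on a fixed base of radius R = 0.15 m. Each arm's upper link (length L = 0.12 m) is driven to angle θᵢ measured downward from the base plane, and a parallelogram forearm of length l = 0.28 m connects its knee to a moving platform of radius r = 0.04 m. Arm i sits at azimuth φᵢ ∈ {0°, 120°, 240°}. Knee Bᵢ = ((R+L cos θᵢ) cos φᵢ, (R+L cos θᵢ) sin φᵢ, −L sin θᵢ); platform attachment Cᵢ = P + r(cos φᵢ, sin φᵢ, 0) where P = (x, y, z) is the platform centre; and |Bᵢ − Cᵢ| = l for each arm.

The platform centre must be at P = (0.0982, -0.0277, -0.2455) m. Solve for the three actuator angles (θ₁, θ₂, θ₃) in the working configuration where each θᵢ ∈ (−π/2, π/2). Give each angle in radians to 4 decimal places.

θ₁ = 0.0001, θ₂ = 1.1349, θ₃ = 0.8729

arm 1 (φ=0.0°): x'=0.0982, y'=-0.0277
  A=0.0118, B=-0.2455, C=(l²−L²−A²−y'²−z²)/(2L)=0.0118
  √(A²+B²)=0.2458;  θ1 = -1.5228+1.5229 ≈ 0.0001
arm 2 (φ=120.0°): x'=-0.0731, y'=-0.0712
  A=0.1831, B=-0.2455, C=(l²−L²−A²−y'²−z²)/(2L)=-0.1453
  √(A²+B²)=0.3063;  θ2 = -0.9300+2.0649 ≈ 1.1349
arm 3 (φ=240.0°): x'=-0.0251, y'=0.0989
  A cos θ + B sin θ = C:  0.1351·cos θ + -0.2455·sin θ = -0.1013
  √(A²+B²)=0.2802;  θ3 = -1.0677+1.9406 ≈ 0.8729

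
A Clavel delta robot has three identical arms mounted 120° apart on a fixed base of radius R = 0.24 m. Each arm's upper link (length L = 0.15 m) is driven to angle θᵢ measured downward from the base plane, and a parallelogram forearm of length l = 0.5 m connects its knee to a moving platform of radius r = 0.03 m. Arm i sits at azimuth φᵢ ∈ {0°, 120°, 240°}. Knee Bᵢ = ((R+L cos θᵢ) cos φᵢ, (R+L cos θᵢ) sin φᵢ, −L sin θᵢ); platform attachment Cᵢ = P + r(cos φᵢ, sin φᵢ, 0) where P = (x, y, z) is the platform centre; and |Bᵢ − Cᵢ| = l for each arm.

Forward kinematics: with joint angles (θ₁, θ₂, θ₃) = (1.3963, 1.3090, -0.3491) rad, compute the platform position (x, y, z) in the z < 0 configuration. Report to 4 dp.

arm 1 at φ=0.0°: e+L cos θ1 = 0.2360;  S1 = (0.2360, 0.0000, -0.1477)
arm 2 at φ=120.0°: e+L cos θ2 = 0.2488;  S2 = (-0.1244, 0.2155, -0.1449)
arm 3 at φ=240.0°: e+L cos θ3 = 0.3510;  S3 = (-0.1755, -0.3039, 0.0513)
subtract pairs → two planes through P
plane₁₂: -0.7209x+0.4310y+0.0057z = 0.0054
det = 0.7929;  x = -0.0303+0.2207z,  y = -0.0383+0.3560z
quadratic in z: (1.1755)z²+(0.1506)z+(-0.1557)=0, √Δ=0.8689 → z ∈ {-0.4336, 0.3055}; z = -0.4336 (taking z<0)
x = -0.1261, y = -0.1927

(-0.1261, -0.1927, -0.4336)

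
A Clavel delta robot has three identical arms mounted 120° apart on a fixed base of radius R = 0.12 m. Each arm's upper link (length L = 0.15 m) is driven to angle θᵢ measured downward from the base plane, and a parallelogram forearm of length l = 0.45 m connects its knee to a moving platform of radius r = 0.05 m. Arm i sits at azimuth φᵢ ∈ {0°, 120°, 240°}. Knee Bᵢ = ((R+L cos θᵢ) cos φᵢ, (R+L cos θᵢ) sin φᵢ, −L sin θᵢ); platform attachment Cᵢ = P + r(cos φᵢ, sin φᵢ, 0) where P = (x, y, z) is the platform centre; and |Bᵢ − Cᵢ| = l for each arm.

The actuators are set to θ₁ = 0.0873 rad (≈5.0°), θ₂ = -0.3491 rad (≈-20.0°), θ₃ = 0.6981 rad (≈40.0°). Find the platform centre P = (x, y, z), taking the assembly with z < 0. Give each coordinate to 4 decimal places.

(0.0221, 0.1699, -0.3801)

centre 1 = (0.2194·cos0.0°, 0.2194·sin0.0°, -0.0131) = (0.2194, 0.0000, -0.0131)
centre 2 = (0.2110·cos120.0°, 0.2110·sin120.0°, 0.0513) = (-0.1055, 0.1827, 0.0513)
φ3=240.0°: virtual centre (-0.0925, -0.1601, -0.0964), radius l
eliminate P² terms by subtracting sphere 1 from 2 and 3
linear system: -0.6498x+0.3654y = -0.0012−0.1288z; -0.6238x+-0.3203y = -0.0048−-0.1667z
det = 0.4360;  x = 0.0049+-0.0451z,  y = 0.0055+-0.4326z
sphere 1 gives Az²+Bz+C=0 with A=1.1892, B=0.0407, C=-0.1563;  B²−4AC=0.7451;  roots -0.3801, 0.3458;  negative root z = -0.3801
x = 0.0221, y = 0.1699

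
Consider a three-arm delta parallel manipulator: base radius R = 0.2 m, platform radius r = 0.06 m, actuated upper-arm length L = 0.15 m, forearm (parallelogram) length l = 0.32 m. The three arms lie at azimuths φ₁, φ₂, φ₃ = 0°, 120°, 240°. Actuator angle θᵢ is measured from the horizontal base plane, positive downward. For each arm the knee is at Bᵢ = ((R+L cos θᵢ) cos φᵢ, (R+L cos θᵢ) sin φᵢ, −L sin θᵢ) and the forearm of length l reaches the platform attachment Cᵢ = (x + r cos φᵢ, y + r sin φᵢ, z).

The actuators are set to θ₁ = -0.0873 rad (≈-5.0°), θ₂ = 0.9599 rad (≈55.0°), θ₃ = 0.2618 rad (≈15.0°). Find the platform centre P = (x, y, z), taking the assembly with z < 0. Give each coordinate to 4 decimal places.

arm 1 at φ=0.0°: ρ1 = 0.2894;  S1 = (0.2894, 0.0000, 0.0131)
φ2=120.0°: virtual centre (-0.1130, 0.1958, -0.1229), radius l
S3 = (0.2849·cos240.0°, 0.2849·sin240.0°, -0.0388) = (-0.1424, -0.2467, -0.0388)
subtract pairs → two planes through P
plane₁₂: -0.8049x+0.3915y+-0.2719z = -0.0177
det = 0.7353;  x = 0.0126+-0.2377z,  y = -0.0195+0.2058z
sphere 1 gives Az²+Bz+C=0 with A=1.0988, B=0.0975, C=-0.0252;  B²−4AC=0.1203;  roots -0.2022, 0.1135;  negative root z = -0.2022
x = 0.0606, y = -0.0611

(0.0606, -0.0611, -0.2022)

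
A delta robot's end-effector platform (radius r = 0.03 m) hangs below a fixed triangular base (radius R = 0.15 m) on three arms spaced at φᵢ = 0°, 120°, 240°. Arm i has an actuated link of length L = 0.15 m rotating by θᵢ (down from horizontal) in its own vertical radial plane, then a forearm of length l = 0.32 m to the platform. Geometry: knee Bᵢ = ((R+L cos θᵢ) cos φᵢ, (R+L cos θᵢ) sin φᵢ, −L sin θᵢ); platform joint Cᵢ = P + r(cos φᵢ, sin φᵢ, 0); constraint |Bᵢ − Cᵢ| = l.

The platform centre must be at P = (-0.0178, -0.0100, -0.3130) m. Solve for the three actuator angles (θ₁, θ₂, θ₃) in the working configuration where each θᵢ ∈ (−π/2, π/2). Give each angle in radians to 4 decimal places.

θ₁ = 0.7853, θ₂ = 0.6981, θ₃ = 0.6107

arm 1 (φ=0.0°): x'=-0.0178, y'=-0.0100
  e−x'=0.1378;  (l²−L²−(e−x')²−y'²−z²)/2L = -0.1239
  √(A²+B²)=0.3420;  θ1 = -1.1561+1.9414 ≈ 0.7853
arm 2 (φ=120.0°): x'=0.0002, y'=0.0204
  e−x'=0.1198;  (l²−L²−(e−x')²−y'²−z²)/2L = -0.1094
  √(A²+B²)=0.3351;  θ2 = -1.2054+1.9034 ≈ 0.6981
rotate P by −φ3: (0.0176, -0.0104, -0.3130)
  e−x'=0.1024;  (l²−L²−(e−x')²−y'²−z²)/2L = -0.0956
  √(A²+B²)=0.3293;  θ3 = -1.2545+1.8652 ≈ 0.6107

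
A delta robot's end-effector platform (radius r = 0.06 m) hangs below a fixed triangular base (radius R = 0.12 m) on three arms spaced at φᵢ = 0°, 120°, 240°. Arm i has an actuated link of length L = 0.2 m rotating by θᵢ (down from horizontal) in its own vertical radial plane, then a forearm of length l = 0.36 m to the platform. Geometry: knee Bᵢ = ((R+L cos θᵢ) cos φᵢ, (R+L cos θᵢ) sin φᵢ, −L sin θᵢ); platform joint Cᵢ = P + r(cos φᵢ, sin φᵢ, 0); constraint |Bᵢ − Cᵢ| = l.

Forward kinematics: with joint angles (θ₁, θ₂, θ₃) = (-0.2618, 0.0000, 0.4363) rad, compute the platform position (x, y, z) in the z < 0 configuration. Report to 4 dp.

(0.0636, 0.0526, -0.2497)

φ1=0.0°: virtual centre (0.2532, 0.0000, 0.0518), radius l
φ2=120.0°: virtual centre (-0.1300, 0.2252, 0.0000), radius l
φ3=240.0°: virtual centre (-0.1206, -0.2089, -0.0845), radius l
eliminate P² terms by subtracting sphere 1 from 2 and 3
plane₁₂: -0.7664x+0.4503y+-0.1035z = 0.0008
det = 0.6569;  x = 0.0005+-0.2527z,  y = 0.0026+-0.2001z
quadratic in z: (1.1039)z²+(0.0232)z+(-0.0630)=0, √Δ=0.5281 → z ∈ {-0.2497, 0.2287}; z = -0.2497 (taking z<0)
x = 0.0636, y = 0.0526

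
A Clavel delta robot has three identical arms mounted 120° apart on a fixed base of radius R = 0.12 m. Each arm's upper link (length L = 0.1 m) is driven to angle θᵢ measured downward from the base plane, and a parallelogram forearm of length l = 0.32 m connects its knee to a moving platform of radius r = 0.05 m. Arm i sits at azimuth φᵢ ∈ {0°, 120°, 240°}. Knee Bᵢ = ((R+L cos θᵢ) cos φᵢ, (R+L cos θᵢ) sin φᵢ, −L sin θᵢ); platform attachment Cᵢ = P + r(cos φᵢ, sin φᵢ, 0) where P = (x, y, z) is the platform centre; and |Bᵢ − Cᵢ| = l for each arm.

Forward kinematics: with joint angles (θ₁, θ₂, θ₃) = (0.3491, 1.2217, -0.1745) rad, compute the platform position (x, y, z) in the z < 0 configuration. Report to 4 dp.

φ1=0.0°: virtual centre (0.1640, 0.0000, -0.0342), radius l
arm 2 at φ=120.0°: e+L cos θ2 = 0.1042;  S2 = (-0.0521, 0.0902, -0.0940)
φ3=240.0°: virtual centre (-0.0842, -0.1459, 0.0174), radius l
eliminate P² terms by subtracting sphere 1 from 2 and 3
[-0.4321 0.1805 -0.1195]·P = -0.0084;  [-0.4964 -0.2918 0.1031]·P = 0.0006
Cramer: x(z) = 0.0108-0.0754z;  y(z) = -0.0205+0.4817z
sphere 1 gives Az²+Bz+C=0 with A=1.2377, B=0.0717, C=-0.0773;  B²−4AC=0.3881;  roots -0.2806, 0.2227;  negative root z = -0.2806
x = 0.0320, y = -0.1557

(0.0320, -0.1557, -0.2806)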